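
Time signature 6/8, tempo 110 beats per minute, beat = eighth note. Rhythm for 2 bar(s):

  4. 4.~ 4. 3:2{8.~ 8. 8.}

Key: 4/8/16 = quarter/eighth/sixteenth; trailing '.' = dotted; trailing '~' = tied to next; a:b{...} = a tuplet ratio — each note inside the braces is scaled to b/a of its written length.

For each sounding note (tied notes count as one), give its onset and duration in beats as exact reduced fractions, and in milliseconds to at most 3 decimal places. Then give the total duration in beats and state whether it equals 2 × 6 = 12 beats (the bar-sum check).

1) 0.0ms=0b +1636.364ms=3b
2) 1636.364ms=3b +3272.727ms=6b
3) 4909.091ms=9b +1090.909ms=2b
4) 6000.0ms=11b +545.455ms=1b
Σ=12b of 12 (110bpm 6/8) — PASS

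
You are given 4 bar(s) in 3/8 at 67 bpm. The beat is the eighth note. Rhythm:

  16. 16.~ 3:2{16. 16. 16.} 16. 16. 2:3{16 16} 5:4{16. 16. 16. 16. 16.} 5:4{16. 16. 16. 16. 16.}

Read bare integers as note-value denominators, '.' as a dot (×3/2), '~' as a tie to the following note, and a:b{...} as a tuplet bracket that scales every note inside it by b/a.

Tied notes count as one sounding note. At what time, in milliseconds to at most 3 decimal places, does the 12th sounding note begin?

note 12 onset = 39/5b = 6985.075ms

1. 0.0ms @ 0 + 671.642ms (3/4)
2. 671.642ms @ 3/4 + 1119.403ms (5/4)
3. 1791.045ms @ 2 + 447.761ms (1/2)
4. 2238.806ms @ 5/2 + 447.761ms (1/2)
5. 2686.567ms @ 3 + 671.642ms (3/4)
6. 3358.209ms @ 15/4 + 671.642ms (3/4)
7. 4029.851ms @ 9/2 + 671.642ms (3/4)
8. 4701.493ms @ 21/4 + 671.642ms (3/4)
9. 5373.134ms @ 6 + 537.313ms (3/5)
10. 5910.448ms @ 33/5 + 537.313ms (3/5)
11. 6447.761ms @ 36/5 + 537.313ms (3/5)
12. 6985.075ms @ 39/5 + 537.313ms (3/5)
13. 7522.388ms @ 42/5 + 537.313ms (3/5)
14. 8059.701ms @ 9 + 537.313ms (3/5)
15. 8597.015ms @ 48/5 + 537.313ms (3/5)
16. 9134.328ms @ 51/5 + 537.313ms (3/5)
17. 9671.642ms @ 54/5 + 537.313ms (3/5)
18. 10208.955ms @ 57/5 + 537.313ms (3/5)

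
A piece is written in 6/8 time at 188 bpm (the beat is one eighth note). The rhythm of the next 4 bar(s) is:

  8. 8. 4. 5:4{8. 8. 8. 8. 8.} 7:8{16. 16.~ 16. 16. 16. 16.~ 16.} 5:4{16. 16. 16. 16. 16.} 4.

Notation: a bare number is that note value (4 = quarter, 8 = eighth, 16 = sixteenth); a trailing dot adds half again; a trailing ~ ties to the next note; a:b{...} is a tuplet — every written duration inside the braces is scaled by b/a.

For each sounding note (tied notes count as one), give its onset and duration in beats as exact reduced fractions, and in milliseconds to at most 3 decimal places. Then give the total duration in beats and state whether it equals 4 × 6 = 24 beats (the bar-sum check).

1) 0.0ms=0b +478.723ms=3/2b
2) 478.723ms=3/2b +478.723ms=3/2b
3) 957.447ms=3b +957.447ms=3b
4) 1914.894ms=6b +382.979ms=6/5b
5) 2297.872ms=36/5b +382.979ms=6/5b
6) 2680.851ms=42/5b +382.979ms=6/5b
7) 3063.83ms=48/5b +382.979ms=6/5b
8) 3446.809ms=54/5b +382.979ms=6/5b
9) 3829.787ms=12b +273.556ms=6/7b
10) 4103.343ms=90/7b +547.112ms=12/7b
11) 4650.456ms=102/7b +273.556ms=6/7b
12) 4924.012ms=108/7b +273.556ms=6/7b
13) 5197.568ms=114/7b +547.112ms=12/7b
14) 5744.681ms=18b +191.489ms=3/5b
15) 5936.17ms=93/5b +191.489ms=3/5b
16) 6127.66ms=96/5b +191.489ms=3/5b
17) 6319.149ms=99/5b +191.489ms=3/5b
18) 6510.638ms=102/5b +191.489ms=3/5b
19) 6702.128ms=21b +957.447ms=3b
Σ=24b of 24 (188bpm 6/8) — PASS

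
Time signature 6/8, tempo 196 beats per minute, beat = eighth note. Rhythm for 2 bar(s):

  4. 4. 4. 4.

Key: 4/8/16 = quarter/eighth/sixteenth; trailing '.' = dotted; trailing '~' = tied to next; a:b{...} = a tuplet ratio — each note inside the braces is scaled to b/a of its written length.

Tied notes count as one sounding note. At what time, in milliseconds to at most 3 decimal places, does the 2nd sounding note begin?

note 2 onset = 3b = 918.367ms

1. 0.0ms @ 0 + 918.367ms (3)
2. 918.367ms @ 3 + 918.367ms (3)
3. 1836.735ms @ 6 + 918.367ms (3)
4. 2755.102ms @ 9 + 918.367ms (3)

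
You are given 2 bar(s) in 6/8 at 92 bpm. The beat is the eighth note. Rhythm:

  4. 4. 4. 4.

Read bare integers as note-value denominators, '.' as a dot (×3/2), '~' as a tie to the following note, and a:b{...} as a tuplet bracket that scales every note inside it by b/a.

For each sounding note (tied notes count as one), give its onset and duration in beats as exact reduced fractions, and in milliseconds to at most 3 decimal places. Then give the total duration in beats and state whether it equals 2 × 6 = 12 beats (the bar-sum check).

1) 0.0ms=0b +1956.522ms=3b
2) 1956.522ms=3b +1956.522ms=3b
3) 3913.043ms=6b +1956.522ms=3b
4) 5869.565ms=9b +1956.522ms=3b
Σ=12b of 12 (92bpm 6/8) — PASS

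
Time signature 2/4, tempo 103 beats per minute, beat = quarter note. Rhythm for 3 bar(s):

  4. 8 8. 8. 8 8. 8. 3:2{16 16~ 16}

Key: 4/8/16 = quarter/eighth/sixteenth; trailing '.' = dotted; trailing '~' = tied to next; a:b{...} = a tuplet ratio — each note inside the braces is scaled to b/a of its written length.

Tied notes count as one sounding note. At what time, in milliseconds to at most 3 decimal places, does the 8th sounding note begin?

1. 0.0ms @ 0 + 873.786ms (3/2)
2. 873.786ms @ 3/2 + 291.262ms (1/2)
3. 1165.049ms @ 2 + 436.893ms (3/4)
4. 1601.942ms @ 11/4 + 436.893ms (3/4)
5. 2038.835ms @ 7/2 + 291.262ms (1/2)
6. 2330.097ms @ 4 + 436.893ms (3/4)
7. 2766.99ms @ 19/4 + 436.893ms (3/4)
8. 3203.883ms @ 11/2 + 97.087ms (1/6)
9. 3300.971ms @ 17/3 + 194.175ms (1/3)

note 8 onset = 11/2b = 3203.883ms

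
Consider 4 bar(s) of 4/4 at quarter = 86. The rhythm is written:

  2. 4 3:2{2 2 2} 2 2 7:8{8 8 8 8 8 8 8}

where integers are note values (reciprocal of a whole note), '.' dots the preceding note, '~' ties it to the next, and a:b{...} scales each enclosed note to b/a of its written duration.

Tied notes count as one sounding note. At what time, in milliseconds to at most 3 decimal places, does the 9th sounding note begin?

1. 0.0ms @ 0 + 2093.023ms (3)
2. 2093.023ms @ 3 + 697.674ms (1)
3. 2790.698ms @ 4 + 930.233ms (4/3)
4. 3720.93ms @ 16/3 + 930.233ms (4/3)
5. 4651.163ms @ 20/3 + 930.233ms (4/3)
6. 5581.395ms @ 8 + 1395.349ms (2)
7. 6976.744ms @ 10 + 1395.349ms (2)
8. 8372.093ms @ 12 + 398.671ms (4/7)
9. 8770.764ms @ 88/7 + 398.671ms (4/7)
10. 9169.435ms @ 92/7 + 398.671ms (4/7)
11. 9568.106ms @ 96/7 + 398.671ms (4/7)
12. 9966.777ms @ 100/7 + 398.671ms (4/7)
13. 10365.449ms @ 104/7 + 398.671ms (4/7)
14. 10764.12ms @ 108/7 + 398.671ms (4/7)

note 9 onset = 88/7b = 8770.764ms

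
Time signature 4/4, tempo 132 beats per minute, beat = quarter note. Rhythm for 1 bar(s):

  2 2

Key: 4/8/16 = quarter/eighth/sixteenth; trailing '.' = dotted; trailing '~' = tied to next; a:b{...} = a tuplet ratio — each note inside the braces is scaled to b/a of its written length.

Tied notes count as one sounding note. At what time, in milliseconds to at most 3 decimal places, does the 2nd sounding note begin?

note 2 onset = 2b = 909.091ms

1. 0.0ms @ 0 + 909.091ms (2)
2. 909.091ms @ 2 + 909.091ms (2)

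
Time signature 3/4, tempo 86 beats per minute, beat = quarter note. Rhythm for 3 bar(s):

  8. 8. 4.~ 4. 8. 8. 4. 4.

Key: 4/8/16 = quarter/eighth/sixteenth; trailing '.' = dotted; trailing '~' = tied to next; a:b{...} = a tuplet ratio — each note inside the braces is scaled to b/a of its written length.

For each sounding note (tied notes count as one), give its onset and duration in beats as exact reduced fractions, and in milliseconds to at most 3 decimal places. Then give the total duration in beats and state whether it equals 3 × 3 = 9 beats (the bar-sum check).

1) 0.0ms=0b +523.256ms=3/4b
2) 523.256ms=3/4b +523.256ms=3/4b
3) 1046.512ms=3/2b +2093.023ms=3b
4) 3139.535ms=9/2b +523.256ms=3/4b
5) 3662.791ms=21/4b +523.256ms=3/4b
6) 4186.047ms=6b +1046.512ms=3/2b
7) 5232.558ms=15/2b +1046.512ms=3/2b
Σ=9b of 9 (86bpm 3/4) — PASS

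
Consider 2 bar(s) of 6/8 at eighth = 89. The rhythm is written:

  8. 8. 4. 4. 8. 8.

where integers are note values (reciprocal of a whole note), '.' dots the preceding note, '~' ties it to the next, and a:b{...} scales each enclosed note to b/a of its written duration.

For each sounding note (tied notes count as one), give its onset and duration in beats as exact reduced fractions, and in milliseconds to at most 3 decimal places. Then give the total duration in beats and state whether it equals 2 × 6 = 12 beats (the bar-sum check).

1) 0.0ms=0b +1011.236ms=3/2b
2) 1011.236ms=3/2b +1011.236ms=3/2b
3) 2022.472ms=3b +2022.472ms=3b
4) 4044.944ms=6b +2022.472ms=3b
5) 6067.416ms=9b +1011.236ms=3/2b
6) 7078.652ms=21/2b +1011.236ms=3/2b
Σ=12b of 12 (89bpm 6/8) — PASS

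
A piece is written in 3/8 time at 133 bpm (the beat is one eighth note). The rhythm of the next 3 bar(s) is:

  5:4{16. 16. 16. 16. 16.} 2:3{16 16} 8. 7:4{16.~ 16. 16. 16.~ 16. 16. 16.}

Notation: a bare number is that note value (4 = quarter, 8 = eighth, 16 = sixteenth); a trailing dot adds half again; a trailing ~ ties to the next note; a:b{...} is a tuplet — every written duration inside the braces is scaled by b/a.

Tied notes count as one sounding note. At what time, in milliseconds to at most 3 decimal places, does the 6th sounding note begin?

note 6 onset = 3b = 1353.383ms

1. 0.0ms @ 0 + 270.677ms (3/5)
2. 270.677ms @ 3/5 + 270.677ms (3/5)
3. 541.353ms @ 6/5 + 270.677ms (3/5)
4. 812.03ms @ 9/5 + 270.677ms (3/5)
5. 1082.707ms @ 12/5 + 270.677ms (3/5)
6. 1353.383ms @ 3 + 338.346ms (3/4)
7. 1691.729ms @ 15/4 + 338.346ms (3/4)
8. 2030.075ms @ 9/2 + 676.692ms (3/2)
9. 2706.767ms @ 6 + 386.681ms (6/7)
10. 3093.448ms @ 48/7 + 193.34ms (3/7)
11. 3286.788ms @ 51/7 + 386.681ms (6/7)
12. 3673.469ms @ 57/7 + 193.34ms (3/7)
13. 3866.81ms @ 60/7 + 193.34ms (3/7)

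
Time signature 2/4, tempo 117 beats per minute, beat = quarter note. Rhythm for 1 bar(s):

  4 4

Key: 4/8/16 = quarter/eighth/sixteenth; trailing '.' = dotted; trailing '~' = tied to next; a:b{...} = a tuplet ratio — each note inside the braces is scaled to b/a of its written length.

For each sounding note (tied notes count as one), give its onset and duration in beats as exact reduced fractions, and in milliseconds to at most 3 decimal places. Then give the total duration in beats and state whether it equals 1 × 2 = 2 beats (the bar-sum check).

1) 0.0ms=0b +512.821ms=1b
2) 512.821ms=1b +512.821ms=1b
Σ=2b of 2 (117bpm 2/4) — PASS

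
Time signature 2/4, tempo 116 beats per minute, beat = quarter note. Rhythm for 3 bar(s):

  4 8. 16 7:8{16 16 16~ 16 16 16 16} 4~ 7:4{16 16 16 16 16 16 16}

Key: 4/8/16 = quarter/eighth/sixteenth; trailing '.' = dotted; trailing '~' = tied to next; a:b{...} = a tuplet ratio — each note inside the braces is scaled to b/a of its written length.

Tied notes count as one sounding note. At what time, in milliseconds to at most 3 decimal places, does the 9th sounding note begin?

1. 0.0ms @ 0 + 517.241ms (1)
2. 517.241ms @ 1 + 387.931ms (3/4)
3. 905.172ms @ 7/4 + 129.31ms (1/4)
4. 1034.483ms @ 2 + 147.783ms (2/7)
5. 1182.266ms @ 16/7 + 147.783ms (2/7)
6. 1330.049ms @ 18/7 + 295.567ms (4/7)
7. 1625.616ms @ 22/7 + 147.783ms (2/7)
8. 1773.399ms @ 24/7 + 147.783ms (2/7)
9. 1921.182ms @ 26/7 + 147.783ms (2/7)
10. 2068.966ms @ 4 + 591.133ms (8/7)
11. 2660.099ms @ 36/7 + 73.892ms (1/7)
12. 2733.99ms @ 37/7 + 73.892ms (1/7)
13. 2807.882ms @ 38/7 + 73.892ms (1/7)
14. 2881.773ms @ 39/7 + 73.892ms (1/7)
15. 2955.665ms @ 40/7 + 73.892ms (1/7)
16. 3029.557ms @ 41/7 + 73.892ms (1/7)

note 9 onset = 26/7b = 1921.182ms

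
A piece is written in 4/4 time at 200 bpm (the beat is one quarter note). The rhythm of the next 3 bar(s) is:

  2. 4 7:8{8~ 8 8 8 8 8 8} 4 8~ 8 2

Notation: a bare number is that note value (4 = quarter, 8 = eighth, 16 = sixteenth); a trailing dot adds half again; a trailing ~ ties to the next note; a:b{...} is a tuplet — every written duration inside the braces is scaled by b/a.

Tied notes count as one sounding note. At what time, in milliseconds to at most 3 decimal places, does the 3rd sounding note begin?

1. 0.0ms @ 0 + 900.0ms (3)
2. 900.0ms @ 3 + 300.0ms (1)
3. 1200.0ms @ 4 + 342.857ms (8/7)
4. 1542.857ms @ 36/7 + 171.429ms (4/7)
5. 1714.286ms @ 40/7 + 171.429ms (4/7)
6. 1885.714ms @ 44/7 + 171.429ms (4/7)
7. 2057.143ms @ 48/7 + 171.429ms (4/7)
8. 2228.571ms @ 52/7 + 171.429ms (4/7)
9. 2400.0ms @ 8 + 300.0ms (1)
10. 2700.0ms @ 9 + 300.0ms (1)
11. 3000.0ms @ 10 + 600.0ms (2)

note 3 onset = 4b = 1200.0ms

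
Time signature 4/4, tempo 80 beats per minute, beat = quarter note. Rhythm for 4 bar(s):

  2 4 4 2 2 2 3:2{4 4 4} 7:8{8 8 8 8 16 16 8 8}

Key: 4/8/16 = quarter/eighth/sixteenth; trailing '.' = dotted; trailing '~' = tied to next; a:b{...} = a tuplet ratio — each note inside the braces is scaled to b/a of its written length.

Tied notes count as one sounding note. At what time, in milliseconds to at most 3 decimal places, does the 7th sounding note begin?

1. 0.0ms @ 0 + 1500.0ms (2)
2. 1500.0ms @ 2 + 750.0ms (1)
3. 2250.0ms @ 3 + 750.0ms (1)
4. 3000.0ms @ 4 + 1500.0ms (2)
5. 4500.0ms @ 6 + 1500.0ms (2)
6. 6000.0ms @ 8 + 1500.0ms (2)
7. 7500.0ms @ 10 + 500.0ms (2/3)
8. 8000.0ms @ 32/3 + 500.0ms (2/3)
9. 8500.0ms @ 34/3 + 500.0ms (2/3)
10. 9000.0ms @ 12 + 428.571ms (4/7)
11. 9428.571ms @ 88/7 + 428.571ms (4/7)
12. 9857.143ms @ 92/7 + 428.571ms (4/7)
13. 10285.714ms @ 96/7 + 428.571ms (4/7)
14. 10714.286ms @ 100/7 + 214.286ms (2/7)
15. 10928.571ms @ 102/7 + 214.286ms (2/7)
16. 11142.857ms @ 104/7 + 428.571ms (4/7)
17. 11571.429ms @ 108/7 + 428.571ms (4/7)

note 7 onset = 10b = 7500.0ms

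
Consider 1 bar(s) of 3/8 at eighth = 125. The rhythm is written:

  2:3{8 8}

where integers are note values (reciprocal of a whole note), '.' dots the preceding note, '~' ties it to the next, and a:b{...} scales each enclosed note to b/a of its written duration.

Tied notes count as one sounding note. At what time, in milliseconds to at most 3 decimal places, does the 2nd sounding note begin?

1. 0.0ms @ 0 + 720.0ms (3/2)
2. 720.0ms @ 3/2 + 720.0ms (3/2)

note 2 onset = 3/2b = 720.0ms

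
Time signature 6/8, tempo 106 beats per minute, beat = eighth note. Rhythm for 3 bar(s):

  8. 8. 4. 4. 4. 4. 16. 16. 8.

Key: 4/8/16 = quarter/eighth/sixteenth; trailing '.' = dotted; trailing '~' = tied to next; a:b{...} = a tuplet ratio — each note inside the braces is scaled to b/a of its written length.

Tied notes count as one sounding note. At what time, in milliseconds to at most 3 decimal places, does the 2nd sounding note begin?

note 2 onset = 3/2b = 849.057ms

1. 0.0ms @ 0 + 849.057ms (3/2)
2. 849.057ms @ 3/2 + 849.057ms (3/2)
3. 1698.113ms @ 3 + 1698.113ms (3)
4. 3396.226ms @ 6 + 1698.113ms (3)
5. 5094.34ms @ 9 + 1698.113ms (3)
6. 6792.453ms @ 12 + 1698.113ms (3)
7. 8490.566ms @ 15 + 424.528ms (3/4)
8. 8915.094ms @ 63/4 + 424.528ms (3/4)
9. 9339.623ms @ 33/2 + 849.057ms (3/2)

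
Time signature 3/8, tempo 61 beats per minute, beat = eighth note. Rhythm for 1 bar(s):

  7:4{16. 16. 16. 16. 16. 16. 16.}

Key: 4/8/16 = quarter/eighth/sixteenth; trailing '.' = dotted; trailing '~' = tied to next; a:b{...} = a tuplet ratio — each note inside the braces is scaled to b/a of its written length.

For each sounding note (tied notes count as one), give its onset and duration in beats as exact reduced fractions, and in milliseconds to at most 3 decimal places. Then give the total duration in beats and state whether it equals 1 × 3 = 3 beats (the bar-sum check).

1) 0.0ms=0b +421.546ms=3/7b
2) 421.546ms=3/7b +421.546ms=3/7b
3) 843.091ms=6/7b +421.546ms=3/7b
4) 1264.637ms=9/7b +421.546ms=3/7b
5) 1686.183ms=12/7b +421.546ms=3/7b
6) 2107.728ms=15/7b +421.546ms=3/7b
7) 2529.274ms=18/7b +421.546ms=3/7b
Σ=3b of 3 (61bpm 3/8) — PASS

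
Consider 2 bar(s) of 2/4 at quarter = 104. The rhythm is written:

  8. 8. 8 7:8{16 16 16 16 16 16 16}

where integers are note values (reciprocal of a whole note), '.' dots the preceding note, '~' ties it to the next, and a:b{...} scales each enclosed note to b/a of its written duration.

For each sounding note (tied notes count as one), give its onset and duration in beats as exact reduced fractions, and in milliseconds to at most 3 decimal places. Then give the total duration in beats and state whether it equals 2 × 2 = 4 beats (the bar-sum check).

1) 0.0ms=0b +432.692ms=3/4b
2) 432.692ms=3/4b +432.692ms=3/4b
3) 865.385ms=3/2b +288.462ms=1/2b
4) 1153.846ms=2b +164.835ms=2/7b
5) 1318.681ms=16/7b +164.835ms=2/7b
6) 1483.516ms=18/7b +164.835ms=2/7b
7) 1648.352ms=20/7b +164.835ms=2/7b
8) 1813.187ms=22/7b +164.835ms=2/7b
9) 1978.022ms=24/7b +164.835ms=2/7b
10) 2142.857ms=26/7b +164.835ms=2/7b
Σ=4b of 4 (104bpm 2/4) — PASS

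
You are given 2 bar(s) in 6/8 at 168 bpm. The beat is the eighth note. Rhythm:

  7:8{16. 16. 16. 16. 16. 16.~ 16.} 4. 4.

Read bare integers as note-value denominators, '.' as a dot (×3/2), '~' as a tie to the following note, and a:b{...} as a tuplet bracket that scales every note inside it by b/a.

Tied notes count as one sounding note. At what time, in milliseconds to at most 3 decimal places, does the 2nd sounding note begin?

note 2 onset = 6/7b = 306.122ms

1. 0.0ms @ 0 + 306.122ms (6/7)
2. 306.122ms @ 6/7 + 306.122ms (6/7)
3. 612.245ms @ 12/7 + 306.122ms (6/7)
4. 918.367ms @ 18/7 + 306.122ms (6/7)
5. 1224.49ms @ 24/7 + 306.122ms (6/7)
6. 1530.612ms @ 30/7 + 612.245ms (12/7)
7. 2142.857ms @ 6 + 1071.429ms (3)
8. 3214.286ms @ 9 + 1071.429ms (3)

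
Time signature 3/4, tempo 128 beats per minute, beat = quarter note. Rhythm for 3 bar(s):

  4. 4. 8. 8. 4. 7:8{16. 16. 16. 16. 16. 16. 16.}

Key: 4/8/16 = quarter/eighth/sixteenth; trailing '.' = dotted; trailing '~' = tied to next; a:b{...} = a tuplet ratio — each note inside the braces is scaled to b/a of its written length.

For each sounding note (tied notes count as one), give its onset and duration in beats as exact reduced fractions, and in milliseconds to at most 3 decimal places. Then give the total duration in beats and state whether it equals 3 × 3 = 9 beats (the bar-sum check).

1) 0.0ms=0b +703.125ms=3/2b
2) 703.125ms=3/2b +703.125ms=3/2b
3) 1406.25ms=3b +351.562ms=3/4b
4) 1757.812ms=15/4b +351.562ms=3/4b
5) 2109.375ms=9/2b +703.125ms=3/2b
6) 2812.5ms=6b +200.893ms=3/7b
7) 3013.393ms=45/7b +200.893ms=3/7b
8) 3214.286ms=48/7b +200.893ms=3/7b
9) 3415.179ms=51/7b +200.893ms=3/7b
10) 3616.071ms=54/7b +200.893ms=3/7b
11) 3816.964ms=57/7b +200.893ms=3/7b
12) 4017.857ms=60/7b +200.893ms=3/7b
Σ=9b of 9 (128bpm 3/4) — PASS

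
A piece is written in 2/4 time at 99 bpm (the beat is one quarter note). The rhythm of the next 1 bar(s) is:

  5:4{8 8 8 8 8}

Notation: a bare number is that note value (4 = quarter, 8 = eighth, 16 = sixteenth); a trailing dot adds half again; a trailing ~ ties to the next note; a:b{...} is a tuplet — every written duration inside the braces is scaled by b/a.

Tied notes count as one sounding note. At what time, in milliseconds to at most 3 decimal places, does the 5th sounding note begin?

note 5 onset = 8/5b = 969.697ms

1. 0.0ms @ 0 + 242.424ms (2/5)
2. 242.424ms @ 2/5 + 242.424ms (2/5)
3. 484.848ms @ 4/5 + 242.424ms (2/5)
4. 727.273ms @ 6/5 + 242.424ms (2/5)
5. 969.697ms @ 8/5 + 242.424ms (2/5)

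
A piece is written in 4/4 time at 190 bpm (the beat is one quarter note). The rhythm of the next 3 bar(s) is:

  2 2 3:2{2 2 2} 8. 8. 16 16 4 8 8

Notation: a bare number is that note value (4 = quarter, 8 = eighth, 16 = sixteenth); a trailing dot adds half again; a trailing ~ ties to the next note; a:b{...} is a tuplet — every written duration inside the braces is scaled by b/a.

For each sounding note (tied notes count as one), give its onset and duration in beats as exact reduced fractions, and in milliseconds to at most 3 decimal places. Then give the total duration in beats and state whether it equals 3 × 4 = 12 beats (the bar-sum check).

1) 0.0ms=0b +631.579ms=2b
2) 631.579ms=2b +631.579ms=2b
3) 1263.158ms=4b +421.053ms=4/3b
4) 1684.211ms=16/3b +421.053ms=4/3b
5) 2105.263ms=20/3b +421.053ms=4/3b
6) 2526.316ms=8b +236.842ms=3/4b
7) 2763.158ms=35/4b +236.842ms=3/4b
8) 3000.0ms=19/2b +78.947ms=1/4b
9) 3078.947ms=39/4b +78.947ms=1/4b
10) 3157.895ms=10b +315.789ms=1b
11) 3473.684ms=11b +157.895ms=1/2b
12) 3631.579ms=23/2b +157.895ms=1/2b
Σ=12b of 12 (190bpm 4/4) — PASS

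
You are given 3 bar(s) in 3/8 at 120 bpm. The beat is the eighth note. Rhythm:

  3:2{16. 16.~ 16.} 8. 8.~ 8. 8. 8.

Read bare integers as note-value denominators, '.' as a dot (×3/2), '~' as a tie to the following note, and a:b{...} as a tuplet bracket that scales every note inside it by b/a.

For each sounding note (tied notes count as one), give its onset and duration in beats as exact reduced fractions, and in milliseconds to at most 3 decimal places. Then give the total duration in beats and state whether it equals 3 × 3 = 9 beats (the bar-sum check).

1) 0.0ms=0b +250.0ms=1/2b
2) 250.0ms=1/2b +500.0ms=1b
3) 750.0ms=3/2b +750.0ms=3/2b
4) 1500.0ms=3b +1500.0ms=3b
5) 3000.0ms=6b +750.0ms=3/2b
6) 3750.0ms=15/2b +750.0ms=3/2b
Σ=9b of 9 (120bpm 3/8) — PASS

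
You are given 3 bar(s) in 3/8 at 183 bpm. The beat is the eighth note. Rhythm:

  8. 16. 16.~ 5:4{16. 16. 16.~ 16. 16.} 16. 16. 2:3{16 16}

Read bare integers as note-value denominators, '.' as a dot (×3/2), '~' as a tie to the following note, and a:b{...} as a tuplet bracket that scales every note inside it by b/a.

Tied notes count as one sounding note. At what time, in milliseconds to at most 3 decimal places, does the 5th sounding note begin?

note 5 onset = 21/5b = 1377.049ms

1. 0.0ms @ 0 + 491.803ms (3/2)
2. 491.803ms @ 3/2 + 245.902ms (3/4)
3. 737.705ms @ 9/4 + 442.623ms (27/20)
4. 1180.328ms @ 18/5 + 196.721ms (3/5)
5. 1377.049ms @ 21/5 + 393.443ms (6/5)
6. 1770.492ms @ 27/5 + 196.721ms (3/5)
7. 1967.213ms @ 6 + 245.902ms (3/4)
8. 2213.115ms @ 27/4 + 245.902ms (3/4)
9. 2459.016ms @ 15/2 + 245.902ms (3/4)
10. 2704.918ms @ 33/4 + 245.902ms (3/4)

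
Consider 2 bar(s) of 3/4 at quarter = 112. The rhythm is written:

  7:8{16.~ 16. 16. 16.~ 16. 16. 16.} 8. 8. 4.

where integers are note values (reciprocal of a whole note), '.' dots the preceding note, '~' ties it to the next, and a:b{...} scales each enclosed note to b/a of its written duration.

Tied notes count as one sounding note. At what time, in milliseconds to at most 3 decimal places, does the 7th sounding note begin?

note 7 onset = 15/4b = 2008.929ms

1. 0.0ms @ 0 + 459.184ms (6/7)
2. 459.184ms @ 6/7 + 229.592ms (3/7)
3. 688.776ms @ 9/7 + 459.184ms (6/7)
4. 1147.959ms @ 15/7 + 229.592ms (3/7)
5. 1377.551ms @ 18/7 + 229.592ms (3/7)
6. 1607.143ms @ 3 + 401.786ms (3/4)
7. 2008.929ms @ 15/4 + 401.786ms (3/4)
8. 2410.714ms @ 9/2 + 803.571ms (3/2)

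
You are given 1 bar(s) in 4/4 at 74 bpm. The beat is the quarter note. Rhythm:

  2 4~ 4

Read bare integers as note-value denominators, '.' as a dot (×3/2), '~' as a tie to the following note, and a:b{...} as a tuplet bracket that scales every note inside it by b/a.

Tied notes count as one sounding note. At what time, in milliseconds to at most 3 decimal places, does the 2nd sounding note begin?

1. 0.0ms @ 0 + 1621.622ms (2)
2. 1621.622ms @ 2 + 1621.622ms (2)

note 2 onset = 2b = 1621.622ms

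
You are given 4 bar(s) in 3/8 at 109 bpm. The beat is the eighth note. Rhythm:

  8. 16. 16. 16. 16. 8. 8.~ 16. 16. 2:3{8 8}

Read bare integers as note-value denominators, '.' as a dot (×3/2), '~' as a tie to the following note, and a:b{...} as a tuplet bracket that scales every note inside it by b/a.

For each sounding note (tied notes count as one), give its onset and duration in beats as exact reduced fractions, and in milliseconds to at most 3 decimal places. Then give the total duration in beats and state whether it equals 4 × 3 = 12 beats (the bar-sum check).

1) 0.0ms=0b +825.688ms=3/2b
2) 825.688ms=3/2b +412.844ms=3/4b
3) 1238.532ms=9/4b +412.844ms=3/4b
4) 1651.376ms=3b +412.844ms=3/4b
5) 2064.22ms=15/4b +412.844ms=3/4b
6) 2477.064ms=9/2b +825.688ms=3/2b
7) 3302.752ms=6b +1238.532ms=9/4b
8) 4541.284ms=33/4b +412.844ms=3/4b
9) 4954.128ms=9b +825.688ms=3/2b
10) 5779.817ms=21/2b +825.688ms=3/2b
Σ=12b of 12 (109bpm 3/8) — PASS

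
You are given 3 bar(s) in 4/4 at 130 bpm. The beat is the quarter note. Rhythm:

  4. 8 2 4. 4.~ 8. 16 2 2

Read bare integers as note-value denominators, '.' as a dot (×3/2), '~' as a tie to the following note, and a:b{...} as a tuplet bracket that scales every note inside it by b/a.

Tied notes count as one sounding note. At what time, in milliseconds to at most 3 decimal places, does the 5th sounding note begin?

1. 0.0ms @ 0 + 692.308ms (3/2)
2. 692.308ms @ 3/2 + 230.769ms (1/2)
3. 923.077ms @ 2 + 923.077ms (2)
4. 1846.154ms @ 4 + 692.308ms (3/2)
5. 2538.462ms @ 11/2 + 1038.462ms (9/4)
6. 3576.923ms @ 31/4 + 115.385ms (1/4)
7. 3692.308ms @ 8 + 923.077ms (2)
8. 4615.385ms @ 10 + 923.077ms (2)

note 5 onset = 11/2b = 2538.462ms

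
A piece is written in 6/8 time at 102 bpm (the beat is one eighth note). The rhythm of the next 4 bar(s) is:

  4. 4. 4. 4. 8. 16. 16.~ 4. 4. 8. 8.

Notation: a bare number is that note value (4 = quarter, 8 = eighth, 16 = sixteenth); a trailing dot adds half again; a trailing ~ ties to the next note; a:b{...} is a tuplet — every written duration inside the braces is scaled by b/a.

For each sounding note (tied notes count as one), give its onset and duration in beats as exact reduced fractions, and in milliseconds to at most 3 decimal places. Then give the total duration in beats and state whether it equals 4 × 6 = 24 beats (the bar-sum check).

1) 0.0ms=0b +1764.706ms=3b
2) 1764.706ms=3b +1764.706ms=3b
3) 3529.412ms=6b +1764.706ms=3b
4) 5294.118ms=9b +1764.706ms=3b
5) 7058.824ms=12b +882.353ms=3/2b
6) 7941.176ms=27/2b +441.176ms=3/4b
7) 8382.353ms=57/4b +2205.882ms=15/4b
8) 10588.235ms=18b +1764.706ms=3b
9) 12352.941ms=21b +882.353ms=3/2b
10) 13235.294ms=45/2b +882.353ms=3/2b
Σ=24b of 24 (102bpm 6/8) — PASS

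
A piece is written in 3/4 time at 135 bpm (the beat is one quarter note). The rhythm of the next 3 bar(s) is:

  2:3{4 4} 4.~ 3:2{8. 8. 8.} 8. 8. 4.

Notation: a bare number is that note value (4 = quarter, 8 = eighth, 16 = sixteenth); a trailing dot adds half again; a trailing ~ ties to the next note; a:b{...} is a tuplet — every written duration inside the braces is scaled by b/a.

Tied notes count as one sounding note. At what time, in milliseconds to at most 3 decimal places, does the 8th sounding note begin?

note 8 onset = 15/2b = 3333.333ms

1. 0.0ms @ 0 + 666.667ms (3/2)
2. 666.667ms @ 3/2 + 666.667ms (3/2)
3. 1333.333ms @ 3 + 888.889ms (2)
4. 2222.222ms @ 5 + 222.222ms (1/2)
5. 2444.444ms @ 11/2 + 222.222ms (1/2)
6. 2666.667ms @ 6 + 333.333ms (3/4)
7. 3000.0ms @ 27/4 + 333.333ms (3/4)
8. 3333.333ms @ 15/2 + 666.667ms (3/2)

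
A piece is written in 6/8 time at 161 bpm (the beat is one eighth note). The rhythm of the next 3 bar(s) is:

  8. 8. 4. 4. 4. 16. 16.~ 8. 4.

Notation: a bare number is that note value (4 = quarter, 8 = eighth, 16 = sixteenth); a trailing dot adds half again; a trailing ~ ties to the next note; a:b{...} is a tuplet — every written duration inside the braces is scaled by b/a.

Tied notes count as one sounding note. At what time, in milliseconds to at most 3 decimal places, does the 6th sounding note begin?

note 6 onset = 12b = 4472.05ms

1. 0.0ms @ 0 + 559.006ms (3/2)
2. 559.006ms @ 3/2 + 559.006ms (3/2)
3. 1118.012ms @ 3 + 1118.012ms (3)
4. 2236.025ms @ 6 + 1118.012ms (3)
5. 3354.037ms @ 9 + 1118.012ms (3)
6. 4472.05ms @ 12 + 279.503ms (3/4)
7. 4751.553ms @ 51/4 + 838.509ms (9/4)
8. 5590.062ms @ 15 + 1118.012ms (3)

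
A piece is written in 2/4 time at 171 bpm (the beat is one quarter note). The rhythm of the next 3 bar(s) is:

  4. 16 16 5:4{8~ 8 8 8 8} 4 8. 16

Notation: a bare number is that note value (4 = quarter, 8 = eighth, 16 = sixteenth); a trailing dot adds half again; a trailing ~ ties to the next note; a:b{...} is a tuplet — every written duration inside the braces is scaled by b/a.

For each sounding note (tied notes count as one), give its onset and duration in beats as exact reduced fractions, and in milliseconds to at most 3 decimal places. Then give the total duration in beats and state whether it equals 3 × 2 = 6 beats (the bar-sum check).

1) 0.0ms=0b +526.316ms=3/2b
2) 526.316ms=3/2b +87.719ms=1/4b
3) 614.035ms=7/4b +87.719ms=1/4b
4) 701.754ms=2b +280.702ms=4/5b
5) 982.456ms=14/5b +140.351ms=2/5b
6) 1122.807ms=16/5b +140.351ms=2/5b
7) 1263.158ms=18/5b +140.351ms=2/5b
8) 1403.509ms=4b +350.877ms=1b
9) 1754.386ms=5b +263.158ms=3/4b
10) 2017.544ms=23/4b +87.719ms=1/4b
Σ=6b of 6 (171bpm 2/4) — PASS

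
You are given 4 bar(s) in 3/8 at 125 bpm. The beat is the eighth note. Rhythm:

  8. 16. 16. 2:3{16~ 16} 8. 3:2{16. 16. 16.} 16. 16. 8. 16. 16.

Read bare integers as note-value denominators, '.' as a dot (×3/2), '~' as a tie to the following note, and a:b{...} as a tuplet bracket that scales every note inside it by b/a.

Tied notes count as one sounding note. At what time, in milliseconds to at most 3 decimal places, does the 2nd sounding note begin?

1. 0.0ms @ 0 + 720.0ms (3/2)
2. 720.0ms @ 3/2 + 360.0ms (3/4)
3. 1080.0ms @ 9/4 + 360.0ms (3/4)
4. 1440.0ms @ 3 + 720.0ms (3/2)
5. 2160.0ms @ 9/2 + 720.0ms (3/2)
6. 2880.0ms @ 6 + 240.0ms (1/2)
7. 3120.0ms @ 13/2 + 240.0ms (1/2)
8. 3360.0ms @ 7 + 240.0ms (1/2)
9. 3600.0ms @ 15/2 + 360.0ms (3/4)
10. 3960.0ms @ 33/4 + 360.0ms (3/4)
11. 4320.0ms @ 9 + 720.0ms (3/2)
12. 5040.0ms @ 21/2 + 360.0ms (3/4)
13. 5400.0ms @ 45/4 + 360.0ms (3/4)

note 2 onset = 3/2b = 720.0ms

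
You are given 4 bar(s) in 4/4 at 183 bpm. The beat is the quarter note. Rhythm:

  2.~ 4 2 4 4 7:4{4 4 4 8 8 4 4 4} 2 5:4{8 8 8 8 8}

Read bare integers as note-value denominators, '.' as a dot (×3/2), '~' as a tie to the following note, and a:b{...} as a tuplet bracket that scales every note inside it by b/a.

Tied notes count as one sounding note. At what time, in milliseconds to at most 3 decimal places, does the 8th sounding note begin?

1. 0.0ms @ 0 + 1311.475ms (4)
2. 1311.475ms @ 4 + 655.738ms (2)
3. 1967.213ms @ 6 + 327.869ms (1)
4. 2295.082ms @ 7 + 327.869ms (1)
5. 2622.951ms @ 8 + 187.354ms (4/7)
6. 2810.304ms @ 60/7 + 187.354ms (4/7)
7. 2997.658ms @ 64/7 + 187.354ms (4/7)
8. 3185.012ms @ 68/7 + 93.677ms (2/7)
9. 3278.689ms @ 10 + 93.677ms (2/7)
10. 3372.365ms @ 72/7 + 187.354ms (4/7)
11. 3559.719ms @ 76/7 + 187.354ms (4/7)
12. 3747.073ms @ 80/7 + 187.354ms (4/7)
13. 3934.426ms @ 12 + 655.738ms (2)
14. 4590.164ms @ 14 + 131.148ms (2/5)
15. 4721.311ms @ 72/5 + 131.148ms (2/5)
16. 4852.459ms @ 74/5 + 131.148ms (2/5)
17. 4983.607ms @ 76/5 + 131.148ms (2/5)
18. 5114.754ms @ 78/5 + 131.148ms (2/5)

note 8 onset = 68/7b = 3185.012ms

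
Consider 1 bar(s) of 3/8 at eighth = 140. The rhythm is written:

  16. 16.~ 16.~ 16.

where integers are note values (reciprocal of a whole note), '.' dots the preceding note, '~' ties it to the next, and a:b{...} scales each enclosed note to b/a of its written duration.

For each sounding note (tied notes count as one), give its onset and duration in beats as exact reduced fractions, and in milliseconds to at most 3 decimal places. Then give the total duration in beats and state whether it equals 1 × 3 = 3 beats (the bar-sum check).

1) 0.0ms=0b +321.429ms=3/4b
2) 321.429ms=3/4b +964.286ms=9/4b
Σ=3b of 3 (140bpm 3/8) — PASS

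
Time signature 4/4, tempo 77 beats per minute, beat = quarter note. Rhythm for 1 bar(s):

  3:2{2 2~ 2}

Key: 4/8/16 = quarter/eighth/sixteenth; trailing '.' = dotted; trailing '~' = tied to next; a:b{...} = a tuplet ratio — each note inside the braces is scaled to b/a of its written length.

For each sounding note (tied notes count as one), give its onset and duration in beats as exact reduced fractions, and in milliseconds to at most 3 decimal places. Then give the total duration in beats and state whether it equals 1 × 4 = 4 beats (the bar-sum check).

1) 0.0ms=0b +1038.961ms=4/3b
2) 1038.961ms=4/3b +2077.922ms=8/3b
Σ=4b of 4 (77bpm 4/4) — PASS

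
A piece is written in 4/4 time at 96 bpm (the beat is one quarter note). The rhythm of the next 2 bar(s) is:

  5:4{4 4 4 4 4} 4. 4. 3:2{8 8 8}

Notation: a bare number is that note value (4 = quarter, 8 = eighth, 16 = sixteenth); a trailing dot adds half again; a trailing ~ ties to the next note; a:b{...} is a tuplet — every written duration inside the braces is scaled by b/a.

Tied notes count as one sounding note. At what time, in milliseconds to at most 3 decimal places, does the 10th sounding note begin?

1. 0.0ms @ 0 + 500.0ms (4/5)
2. 500.0ms @ 4/5 + 500.0ms (4/5)
3. 1000.0ms @ 8/5 + 500.0ms (4/5)
4. 1500.0ms @ 12/5 + 500.0ms (4/5)
5. 2000.0ms @ 16/5 + 500.0ms (4/5)
6. 2500.0ms @ 4 + 937.5ms (3/2)
7. 3437.5ms @ 11/2 + 937.5ms (3/2)
8. 4375.0ms @ 7 + 208.333ms (1/3)
9. 4583.333ms @ 22/3 + 208.333ms (1/3)
10. 4791.667ms @ 23/3 + 208.333ms (1/3)

note 10 onset = 23/3b = 4791.667ms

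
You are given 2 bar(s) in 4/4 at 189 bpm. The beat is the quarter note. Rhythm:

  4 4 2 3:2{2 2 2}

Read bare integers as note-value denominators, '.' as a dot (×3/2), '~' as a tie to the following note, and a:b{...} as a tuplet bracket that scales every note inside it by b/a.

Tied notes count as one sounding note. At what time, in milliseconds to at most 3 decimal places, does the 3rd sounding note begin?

note 3 onset = 2b = 634.921ms

1. 0.0ms @ 0 + 317.46ms (1)
2. 317.46ms @ 1 + 317.46ms (1)
3. 634.921ms @ 2 + 634.921ms (2)
4. 1269.841ms @ 4 + 423.28ms (4/3)
5. 1693.122ms @ 16/3 + 423.28ms (4/3)
6. 2116.402ms @ 20/3 + 423.28ms (4/3)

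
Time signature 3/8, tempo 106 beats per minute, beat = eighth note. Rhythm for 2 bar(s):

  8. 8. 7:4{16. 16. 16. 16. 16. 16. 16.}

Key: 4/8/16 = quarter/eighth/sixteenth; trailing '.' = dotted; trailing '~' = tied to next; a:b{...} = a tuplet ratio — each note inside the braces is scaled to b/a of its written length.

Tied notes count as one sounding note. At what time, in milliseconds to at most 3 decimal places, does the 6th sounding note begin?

1. 0.0ms @ 0 + 849.057ms (3/2)
2. 849.057ms @ 3/2 + 849.057ms (3/2)
3. 1698.113ms @ 3 + 242.588ms (3/7)
4. 1940.701ms @ 24/7 + 242.588ms (3/7)
5. 2183.288ms @ 27/7 + 242.588ms (3/7)
6. 2425.876ms @ 30/7 + 242.588ms (3/7)
7. 2668.464ms @ 33/7 + 242.588ms (3/7)
8. 2911.051ms @ 36/7 + 242.588ms (3/7)
9. 3153.639ms @ 39/7 + 242.588ms (3/7)

note 6 onset = 30/7b = 2425.876ms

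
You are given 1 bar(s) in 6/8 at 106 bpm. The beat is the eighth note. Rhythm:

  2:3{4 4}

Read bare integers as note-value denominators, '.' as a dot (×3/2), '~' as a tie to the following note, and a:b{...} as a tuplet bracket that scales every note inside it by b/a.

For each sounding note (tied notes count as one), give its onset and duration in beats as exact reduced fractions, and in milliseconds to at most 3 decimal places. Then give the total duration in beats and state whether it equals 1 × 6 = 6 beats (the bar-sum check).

1) 0.0ms=0b +1698.113ms=3b
2) 1698.113ms=3b +1698.113ms=3b
Σ=6b of 6 (106bpm 6/8) — PASS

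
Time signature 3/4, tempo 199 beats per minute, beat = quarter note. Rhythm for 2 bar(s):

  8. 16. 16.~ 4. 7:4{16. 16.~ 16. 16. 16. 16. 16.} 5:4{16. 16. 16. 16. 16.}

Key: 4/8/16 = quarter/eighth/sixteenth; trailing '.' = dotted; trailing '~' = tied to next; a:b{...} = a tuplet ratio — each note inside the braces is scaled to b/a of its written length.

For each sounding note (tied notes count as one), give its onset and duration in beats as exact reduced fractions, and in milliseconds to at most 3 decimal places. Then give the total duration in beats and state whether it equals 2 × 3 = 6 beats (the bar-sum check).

1) 0.0ms=0b +226.131ms=3/4b
2) 226.131ms=3/4b +113.065ms=3/8b
3) 339.196ms=9/8b +565.327ms=15/8b
4) 904.523ms=3b +64.609ms=3/14b
5) 969.131ms=45/14b +129.218ms=3/7b
6) 1098.349ms=51/14b +64.609ms=3/14b
7) 1162.958ms=27/7b +64.609ms=3/14b
8) 1227.566ms=57/14b +64.609ms=3/14b
9) 1292.175ms=30/7b +64.609ms=3/14b
10) 1356.784ms=9/2b +90.452ms=3/10b
11) 1447.236ms=24/5b +90.452ms=3/10b
12) 1537.688ms=51/10b +90.452ms=3/10b
13) 1628.141ms=27/5b +90.452ms=3/10b
14) 1718.593ms=57/10b +90.452ms=3/10b
Σ=6b of 6 (199bpm 3/4) — PASS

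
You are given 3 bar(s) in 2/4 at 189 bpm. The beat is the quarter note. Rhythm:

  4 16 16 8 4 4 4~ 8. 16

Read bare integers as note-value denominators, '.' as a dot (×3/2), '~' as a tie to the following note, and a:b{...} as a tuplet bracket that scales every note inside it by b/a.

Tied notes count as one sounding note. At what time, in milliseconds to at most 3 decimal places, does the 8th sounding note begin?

note 8 onset = 23/4b = 1825.397ms

1. 0.0ms @ 0 + 317.46ms (1)
2. 317.46ms @ 1 + 79.365ms (1/4)
3. 396.825ms @ 5/4 + 79.365ms (1/4)
4. 476.19ms @ 3/2 + 158.73ms (1/2)
5. 634.921ms @ 2 + 317.46ms (1)
6. 952.381ms @ 3 + 317.46ms (1)
7. 1269.841ms @ 4 + 555.556ms (7/4)
8. 1825.397ms @ 23/4 + 79.365ms (1/4)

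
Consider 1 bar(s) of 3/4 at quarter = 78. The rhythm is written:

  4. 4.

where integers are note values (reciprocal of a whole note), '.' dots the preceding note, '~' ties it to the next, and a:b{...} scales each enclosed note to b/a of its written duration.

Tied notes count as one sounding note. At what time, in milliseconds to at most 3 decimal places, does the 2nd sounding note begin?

1. 0.0ms @ 0 + 1153.846ms (3/2)
2. 1153.846ms @ 3/2 + 1153.846ms (3/2)

note 2 onset = 3/2b = 1153.846ms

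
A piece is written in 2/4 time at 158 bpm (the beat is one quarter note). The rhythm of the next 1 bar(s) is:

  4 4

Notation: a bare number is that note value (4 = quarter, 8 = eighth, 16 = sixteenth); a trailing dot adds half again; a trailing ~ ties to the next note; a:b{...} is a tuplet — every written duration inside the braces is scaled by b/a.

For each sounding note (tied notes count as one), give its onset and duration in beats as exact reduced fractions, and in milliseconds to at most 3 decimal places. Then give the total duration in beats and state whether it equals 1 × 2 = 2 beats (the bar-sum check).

1) 0.0ms=0b +379.747ms=1b
2) 379.747ms=1b +379.747ms=1b
Σ=2b of 2 (158bpm 2/4) — PASS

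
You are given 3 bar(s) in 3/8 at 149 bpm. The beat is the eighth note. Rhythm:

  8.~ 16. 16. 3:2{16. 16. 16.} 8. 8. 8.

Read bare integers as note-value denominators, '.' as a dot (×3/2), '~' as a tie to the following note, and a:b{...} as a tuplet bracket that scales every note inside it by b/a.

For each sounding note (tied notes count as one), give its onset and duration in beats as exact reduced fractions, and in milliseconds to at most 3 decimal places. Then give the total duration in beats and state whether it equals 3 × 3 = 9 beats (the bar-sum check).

1) 0.0ms=0b +906.04ms=9/4b
2) 906.04ms=9/4b +302.013ms=3/4b
3) 1208.054ms=3b +201.342ms=1/2b
4) 1409.396ms=7/2b +201.342ms=1/2b
5) 1610.738ms=4b +201.342ms=1/2b
6) 1812.081ms=9/2b +604.027ms=3/2b
7) 2416.107ms=6b +604.027ms=3/2b
8) 3020.134ms=15/2b +604.027ms=3/2b
Σ=9b of 9 (149bpm 3/8) — PASS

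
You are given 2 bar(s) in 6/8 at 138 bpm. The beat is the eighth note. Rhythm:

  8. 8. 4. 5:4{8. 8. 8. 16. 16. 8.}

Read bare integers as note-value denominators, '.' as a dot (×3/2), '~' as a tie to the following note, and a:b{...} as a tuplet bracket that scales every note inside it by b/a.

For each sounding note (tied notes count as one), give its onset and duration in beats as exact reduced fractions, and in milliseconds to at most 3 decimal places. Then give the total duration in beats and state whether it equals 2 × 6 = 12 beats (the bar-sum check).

1) 0.0ms=0b +652.174ms=3/2b
2) 652.174ms=3/2b +652.174ms=3/2b
3) 1304.348ms=3b +1304.348ms=3b
4) 2608.696ms=6b +521.739ms=6/5b
5) 3130.435ms=36/5b +521.739ms=6/5b
6) 3652.174ms=42/5b +521.739ms=6/5b
7) 4173.913ms=48/5b +260.87ms=3/5b
8) 4434.783ms=51/5b +260.87ms=3/5b
9) 4695.652ms=54/5b +521.739ms=6/5b
Σ=12b of 12 (138bpm 6/8) — PASS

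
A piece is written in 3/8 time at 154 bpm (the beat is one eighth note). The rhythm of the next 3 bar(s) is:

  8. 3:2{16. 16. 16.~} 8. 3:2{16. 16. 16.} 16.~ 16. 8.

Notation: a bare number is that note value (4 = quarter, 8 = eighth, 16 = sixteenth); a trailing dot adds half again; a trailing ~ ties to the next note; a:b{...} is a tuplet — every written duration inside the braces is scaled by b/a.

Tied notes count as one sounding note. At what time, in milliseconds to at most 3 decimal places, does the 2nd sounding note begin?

1. 0.0ms @ 0 + 584.416ms (3/2)
2. 584.416ms @ 3/2 + 194.805ms (1/2)
3. 779.221ms @ 2 + 194.805ms (1/2)
4. 974.026ms @ 5/2 + 779.221ms (2)
5. 1753.247ms @ 9/2 + 194.805ms (1/2)
6. 1948.052ms @ 5 + 194.805ms (1/2)
7. 2142.857ms @ 11/2 + 194.805ms (1/2)
8. 2337.662ms @ 6 + 584.416ms (3/2)
9. 2922.078ms @ 15/2 + 584.416ms (3/2)

note 2 onset = 3/2b = 584.416ms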